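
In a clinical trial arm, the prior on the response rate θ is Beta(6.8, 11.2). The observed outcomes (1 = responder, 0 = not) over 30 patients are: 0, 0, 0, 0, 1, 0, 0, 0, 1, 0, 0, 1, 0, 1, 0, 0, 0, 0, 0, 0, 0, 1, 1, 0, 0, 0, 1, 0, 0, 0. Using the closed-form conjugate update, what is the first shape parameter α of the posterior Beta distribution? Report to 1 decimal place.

The Beta prior is conjugate to a Binomial/Bernoulli likelihood; the update adds successes to α and failures to β.
Posterior: Beta(α+k, β+n−k) = Beta(6.8+7, 11.2+23) = Beta(13.8, 34.2).
Posterior α = 13.8.

13.8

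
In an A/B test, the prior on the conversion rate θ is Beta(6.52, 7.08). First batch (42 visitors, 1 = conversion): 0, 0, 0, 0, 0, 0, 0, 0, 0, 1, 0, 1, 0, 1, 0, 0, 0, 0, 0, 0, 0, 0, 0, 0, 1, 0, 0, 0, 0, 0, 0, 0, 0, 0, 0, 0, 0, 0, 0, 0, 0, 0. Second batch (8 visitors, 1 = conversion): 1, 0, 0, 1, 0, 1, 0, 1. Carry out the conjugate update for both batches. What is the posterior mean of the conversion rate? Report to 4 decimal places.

0.2283

The Beta prior is conjugate to a Binomial/Bernoulli likelihood; the update adds successes to α and failures to β.
After batch 1: Beta(6.52+4, 7.08+38) = Beta(10.52, 45.08).
After batch 2: Beta(10.52+4, 45.08+4) = Beta(14.52, 49.08).
Posterior mean = α/(α+β) = 14.52/63.60 = 0.2283.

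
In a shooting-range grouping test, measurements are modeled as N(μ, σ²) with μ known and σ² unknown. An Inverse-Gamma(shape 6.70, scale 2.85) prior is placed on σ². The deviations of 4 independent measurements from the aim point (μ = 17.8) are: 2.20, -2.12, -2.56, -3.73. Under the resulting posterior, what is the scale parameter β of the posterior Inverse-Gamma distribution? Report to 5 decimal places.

With known mean μ and an Inverse-Gamma(α, β) prior on σ², the Normal likelihood is conjugate: posterior is Inv-Gamma(α + n/2, β + Σ(xᵢ−μ)²/2).
Σ(xᵢ−μ)² = (2.20)² + (-2.12)² + (-2.56)² + (-3.73)² = 29.8009.
Posterior: Inv-Gamma(6.70 + 4/2, 2.85 + 29.8009/2) = Inv-Gamma(8.70, 17.75045).
Posterior β = 17.75045.

17.75045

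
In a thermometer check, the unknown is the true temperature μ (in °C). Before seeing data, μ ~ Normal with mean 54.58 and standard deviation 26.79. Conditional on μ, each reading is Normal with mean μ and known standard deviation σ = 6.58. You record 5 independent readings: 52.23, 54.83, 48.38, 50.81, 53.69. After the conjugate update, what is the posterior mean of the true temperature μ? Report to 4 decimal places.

52.0189

For Normal data with known variance σ², a Normal(μ₀, σ₀²) prior on μ is conjugate. Posterior precision = 1/σ₀² + n/σ²; posterior mean is the precision-weighted average of μ₀ and x̄.
Σxᵢ = 52.23 + 54.83 + 48.38 + 50.81 + 53.69 = 259.94, so n·x̄ = 259.94.
σ₀² = 26.79² = 717.7041, σ² = 6.58² = 43.2964; σ² + n·σ₀² = 43.2964 + 5·717.7041 = 3631.8169.
Posterior mean = (μ₀/σ₀² + n·x̄/σ²)/(1/σ₀² + n/σ²) = (σ²·μ₀ + σ₀²·n·x̄)/(σ² + n·σ₀²) = (43.2964·54.58 + 717.7041·259.94)/3631.8169 = 188923.121266/3631.8169 = 52.0189.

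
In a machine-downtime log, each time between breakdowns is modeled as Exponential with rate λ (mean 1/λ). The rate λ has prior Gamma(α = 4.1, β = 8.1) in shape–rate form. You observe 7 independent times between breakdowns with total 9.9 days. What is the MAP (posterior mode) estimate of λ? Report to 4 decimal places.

0.5611

With a Gamma(shape α, rate β) prior on the exponential rate λ, the posterior after n observations with total T = Σxᵢ is Gamma(α+n, β+T).
Posterior: Gamma(4.1+7, 8.1+9.9) = Gamma(11.1, 18.0).
Mode = (α−1)/β = 0.5611.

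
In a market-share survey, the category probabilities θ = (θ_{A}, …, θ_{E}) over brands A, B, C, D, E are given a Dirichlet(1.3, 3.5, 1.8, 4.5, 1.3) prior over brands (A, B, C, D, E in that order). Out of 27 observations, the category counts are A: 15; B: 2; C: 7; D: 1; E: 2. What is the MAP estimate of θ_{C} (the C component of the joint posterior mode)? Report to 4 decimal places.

The Dirichlet prior is conjugate to the Multinomial likelihood: each posterior αⱼ = prior αⱼ + observed count nⱼ.
Posterior concentration: (16.3, 5.5, 8.8, 5.5, 3.3), total = 39.4.
Joint mode component: (α_{C}−1)/(Σα−K) = 7.8/34.4 = 0.2267.

0.2267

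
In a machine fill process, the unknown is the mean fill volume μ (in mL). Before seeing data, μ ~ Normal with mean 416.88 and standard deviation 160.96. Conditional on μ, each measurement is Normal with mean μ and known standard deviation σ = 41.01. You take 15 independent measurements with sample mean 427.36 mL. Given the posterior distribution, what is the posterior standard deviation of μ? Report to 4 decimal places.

10.5659

For Normal data with known variance σ², a Normal(μ₀, σ₀²) prior on μ is conjugate. Posterior precision = 1/σ₀² + n/σ²; posterior mean is the precision-weighted average of μ₀ and x̄.
σ₀² = 160.96² = 25908.1216, σ² = 41.01² = 1681.8201; σ² + n·σ₀² = 1681.8201 + 15·25908.1216 = 390303.6441.
Posterior precision = 1/σ₀² + n/σ² = 1/25908.1216 + 15/1681.8201 = (σ² + n·σ₀²)/(σ₀²σ²) = 390303.6441/(25908.1216·1681.8201); posterior variance σₙ² = σ₀²σ²/(σ² + n·σ₀²) = 25908.1216·1681.8201/390303.6441 = 111.638209.
Posterior SD = √σₙ² = √(25908.1216·1681.8201/390303.6441) = 10.5659.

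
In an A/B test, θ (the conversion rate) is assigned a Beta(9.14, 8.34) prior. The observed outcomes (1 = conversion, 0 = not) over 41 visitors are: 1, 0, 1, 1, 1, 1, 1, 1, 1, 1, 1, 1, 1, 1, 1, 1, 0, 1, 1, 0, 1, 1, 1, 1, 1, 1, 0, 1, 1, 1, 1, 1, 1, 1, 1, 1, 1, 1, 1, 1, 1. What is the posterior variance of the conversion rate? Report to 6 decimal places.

The Beta prior is conjugate to a Binomial/Bernoulli likelihood; the update adds successes to α and failures to β.
Posterior: Beta(α+k, β+n−k) = Beta(9.14+37, 8.34+4) = Beta(46.14, 12.34).
Var = αβ/((α+β)²(α+β+1)) = 46.14·12.34/(58.48²·59.48) = 0.002799.

0.002799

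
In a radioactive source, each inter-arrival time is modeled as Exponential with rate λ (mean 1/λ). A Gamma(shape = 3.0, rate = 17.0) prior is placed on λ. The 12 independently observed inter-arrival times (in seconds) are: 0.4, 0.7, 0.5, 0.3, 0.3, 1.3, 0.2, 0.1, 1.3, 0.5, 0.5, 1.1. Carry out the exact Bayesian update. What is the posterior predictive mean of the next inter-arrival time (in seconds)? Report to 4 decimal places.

With a Gamma(shape α, rate β) prior on the exponential rate λ, the posterior after n observations with total T = Σxᵢ is Gamma(α+n, β+T).
Sum of observations T = 7.2 seconds; n = 12.
Posterior: Gamma(3.0+12, 17.0+7.2) = Gamma(15.0, 24.2).
The predictive distribution for the next observation is Lomax; its mean is β/(α−1) = 24.2/14.0 = 1.7286.

1.7286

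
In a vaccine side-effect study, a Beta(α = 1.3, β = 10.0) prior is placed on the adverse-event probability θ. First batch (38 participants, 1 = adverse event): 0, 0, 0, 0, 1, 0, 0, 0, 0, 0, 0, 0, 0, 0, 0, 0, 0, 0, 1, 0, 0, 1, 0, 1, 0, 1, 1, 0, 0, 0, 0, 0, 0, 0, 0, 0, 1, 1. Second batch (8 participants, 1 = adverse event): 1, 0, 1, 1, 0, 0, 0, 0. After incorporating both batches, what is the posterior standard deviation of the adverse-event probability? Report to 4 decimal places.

0.0538

The Beta prior is conjugate to a Binomial/Bernoulli likelihood; the update adds successes to α and failures to β.
After batch 1: Beta(1.3+8, 10.0+30) = Beta(9.3, 40.0).
After batch 2: Beta(9.3+3, 40.0+5) = Beta(12.3, 45.0).
Var = αβ/((α+β)²(α+β+1)) = 12.3·45.0/(57.3²·58.3) = 0.00289161; SD = √0.00289161 = 0.0538.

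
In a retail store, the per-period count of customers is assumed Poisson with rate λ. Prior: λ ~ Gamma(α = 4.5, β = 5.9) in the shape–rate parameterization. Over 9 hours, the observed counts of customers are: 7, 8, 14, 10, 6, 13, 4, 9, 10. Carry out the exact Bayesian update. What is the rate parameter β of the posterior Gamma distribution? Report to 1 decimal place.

With a Gamma(shape α, rate β) prior, the Poisson likelihood is conjugate: the posterior is Gamma(α + ΣXᵢ, β + n).
Sum of counts S = 81 over n = 9 hours.
Posterior: Gamma(α+S, β+n) = Gamma(4.5+81, 5.9+9) = Gamma(85.5, 14.9).
Posterior β = 14.9.

14.9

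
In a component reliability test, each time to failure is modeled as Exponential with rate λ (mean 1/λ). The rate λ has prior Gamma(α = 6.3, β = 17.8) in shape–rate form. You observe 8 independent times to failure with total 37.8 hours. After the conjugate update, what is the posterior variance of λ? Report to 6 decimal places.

With a Gamma(shape α, rate β) prior on the exponential rate λ, the posterior after n observations with total T = Σxᵢ is Gamma(α+n, β+T).
Posterior: Gamma(6.3+8, 17.8+37.8) = Gamma(14.3, 55.6).
Var = α/β² = 0.004626.

0.004626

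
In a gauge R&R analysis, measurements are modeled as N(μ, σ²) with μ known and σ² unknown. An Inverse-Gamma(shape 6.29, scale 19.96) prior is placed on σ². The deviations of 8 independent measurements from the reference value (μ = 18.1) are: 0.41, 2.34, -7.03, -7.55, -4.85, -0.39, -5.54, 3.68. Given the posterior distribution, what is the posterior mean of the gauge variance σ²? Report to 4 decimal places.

With known mean μ and an Inverse-Gamma(α, β) prior on σ², the Normal likelihood is conjugate: posterior is Inv-Gamma(α + n/2, β + Σ(xᵢ−μ)²/2).
Σ(xᵢ−μ)² = (0.41)² + (2.34)² + (-7.03)² + (-7.55)² + (-4.85)² + (-0.39)² + (-5.54)² + (3.68)² = 179.9757.
Posterior: Inv-Gamma(6.29 + 8/2, 19.96 + 179.9757/2) = Inv-Gamma(10.29, 109.94785).
E[σ²|data] = β/(α−1) = 109.94785/9.29 = 11.8351.

11.8351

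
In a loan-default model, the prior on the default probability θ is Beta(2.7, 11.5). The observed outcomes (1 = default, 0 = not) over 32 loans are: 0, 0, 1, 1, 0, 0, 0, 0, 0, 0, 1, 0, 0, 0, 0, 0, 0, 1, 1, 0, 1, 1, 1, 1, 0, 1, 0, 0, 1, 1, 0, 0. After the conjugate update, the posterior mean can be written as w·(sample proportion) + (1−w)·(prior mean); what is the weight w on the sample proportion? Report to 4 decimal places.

0.6926

The Beta prior is conjugate to a Binomial/Bernoulli likelihood; the update adds successes to α and failures to β.
Posterior mean = (α₀+k)/(α₀+β₀+n) = [n/(α₀+β₀+n)]·(k/n) + [(α₀+β₀)/(α₀+β₀+n)]·α₀/(α₀+β₀), so only n and the prior enter the weight.
The weight on the data is w = n/(α₀+β₀+n) = 32/(2.7+11.5+32) = 32/46.2 = 0.6926.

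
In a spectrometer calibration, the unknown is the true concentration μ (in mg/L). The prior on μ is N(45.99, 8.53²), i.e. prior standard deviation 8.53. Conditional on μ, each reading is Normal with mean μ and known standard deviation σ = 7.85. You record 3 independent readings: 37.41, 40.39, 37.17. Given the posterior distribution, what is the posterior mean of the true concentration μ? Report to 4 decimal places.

40.0112

For Normal data with known variance σ², a Normal(μ₀, σ₀²) prior on μ is conjugate. Posterior precision = 1/σ₀² + n/σ²; posterior mean is the precision-weighted average of μ₀ and x̄.
Σxᵢ = 37.41 + 40.39 + 37.17 = 114.97, so n·x̄ = 114.97.
σ₀² = 8.53² = 72.7609, σ² = 7.85² = 61.6225; σ² + n·σ₀² = 61.6225 + 3·72.7609 = 279.9052.
Posterior mean = (μ₀/σ₀² + n·x̄/σ²)/(1/σ₀² + n/σ²) = (σ²·μ₀ + σ₀²·n·x̄)/(σ² + n·σ₀²) = (61.6225·45.99 + 72.7609·114.97)/279.9052 = 11199.339448/279.9052 = 40.0112.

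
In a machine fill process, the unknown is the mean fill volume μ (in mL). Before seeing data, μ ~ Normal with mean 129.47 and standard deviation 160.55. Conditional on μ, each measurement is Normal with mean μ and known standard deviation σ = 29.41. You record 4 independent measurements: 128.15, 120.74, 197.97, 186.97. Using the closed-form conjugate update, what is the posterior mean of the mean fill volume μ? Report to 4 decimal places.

For Normal data with known variance σ², a Normal(μ₀, σ₀²) prior on μ is conjugate. Posterior precision = 1/σ₀² + n/σ²; posterior mean is the precision-weighted average of μ₀ and x̄.
Σxᵢ = 128.15 + 120.74 + 197.97 + 186.97 = 633.83, so n·x̄ = 633.83.
σ₀² = 160.55² = 25776.3025, σ² = 29.41² = 864.9481; σ² + n·σ₀² = 864.9481 + 4·25776.3025 = 103970.1581.
Posterior mean = (μ₀/σ₀² + n·x̄/σ²)/(1/σ₀² + n/σ²) = (σ²·μ₀ + σ₀²·n·x̄)/(σ² + n·σ₀²) = (864.9481·129.47 + 25776.3025·633.83)/103970.1581 = 16449778.644082/103970.1581 = 158.2163.

158.2163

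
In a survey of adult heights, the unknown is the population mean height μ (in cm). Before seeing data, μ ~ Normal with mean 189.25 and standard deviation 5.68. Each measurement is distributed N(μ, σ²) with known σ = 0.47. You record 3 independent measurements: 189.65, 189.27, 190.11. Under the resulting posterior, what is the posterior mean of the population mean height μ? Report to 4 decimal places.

For Normal data with known variance σ², a Normal(μ₀, σ₀²) prior on μ is conjugate. Posterior precision = 1/σ₀² + n/σ²; posterior mean is the precision-weighted average of μ₀ and x̄.
Σxᵢ = 189.65 + 189.27 + 190.11 = 569.03, so n·x̄ = 569.03.
σ₀² = 5.68² = 32.2624, σ² = 0.47² = 0.2209; σ² + n·σ₀² = 0.2209 + 3·32.2624 = 97.0081.
Posterior mean = (μ₀/σ₀² + n·x̄/σ²)/(1/σ₀² + n/σ²) = (σ²·μ₀ + σ₀²·n·x̄)/(σ² + n·σ₀²) = (0.2209·189.25 + 32.2624·569.03)/97.0081 = 18400.078797/97.0081 = 189.6757.

189.6757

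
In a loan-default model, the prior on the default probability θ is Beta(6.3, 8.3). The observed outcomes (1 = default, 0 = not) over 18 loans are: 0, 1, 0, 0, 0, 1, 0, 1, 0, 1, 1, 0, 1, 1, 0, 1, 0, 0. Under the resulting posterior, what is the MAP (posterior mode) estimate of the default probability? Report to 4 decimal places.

The Beta prior is conjugate to a Binomial/Bernoulli likelihood; the update adds successes to α and failures to β.
Posterior: Beta(α+k, β+n−k) = Beta(6.3+8, 8.3+10) = Beta(14.3, 18.3).
Mode of Beta(a,b) for a,b>1 is (a−1)/(a+b−2) = 13.3/30.6 = 0.4346.

0.4346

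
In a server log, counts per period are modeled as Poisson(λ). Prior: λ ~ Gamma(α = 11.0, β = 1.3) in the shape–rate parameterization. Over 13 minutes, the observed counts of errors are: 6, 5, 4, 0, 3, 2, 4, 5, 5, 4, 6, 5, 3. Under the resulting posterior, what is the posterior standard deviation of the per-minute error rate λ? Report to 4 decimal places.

0.5551

With a Gamma(shape α, rate β) prior, the Poisson likelihood is conjugate: the posterior is Gamma(α + ΣXᵢ, β + n).
Sum of counts S = 52 over n = 13 minutes.
Posterior: Gamma(α+S, β+n) = Gamma(11.0+52, 1.3+13) = Gamma(63.0, 14.3).
SD = √α/β = √63.0/14.3 = 0.5551.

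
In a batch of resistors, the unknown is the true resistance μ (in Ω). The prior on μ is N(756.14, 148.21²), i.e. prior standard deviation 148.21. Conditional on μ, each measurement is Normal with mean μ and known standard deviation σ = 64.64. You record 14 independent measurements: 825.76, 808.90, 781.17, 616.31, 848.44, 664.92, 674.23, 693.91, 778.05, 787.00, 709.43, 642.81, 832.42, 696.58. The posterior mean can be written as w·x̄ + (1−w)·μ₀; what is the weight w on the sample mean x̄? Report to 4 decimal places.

For Normal data with known variance σ², a Normal(μ₀, σ₀²) prior on μ is conjugate. Posterior precision = 1/σ₀² + n/σ²; posterior mean is the precision-weighted average of μ₀ and x̄.
σ₀² = 148.21² = 21966.2041, σ² = 64.64² = 4178.3296. Prior precision 1/σ₀² = 1/21966.2041; data precision n/σ² = 14/4178.3296.
w = (n/σ²)/(1/σ₀² + n/σ²) = n·σ₀²/(σ² + n·σ₀²) = 14·21966.2041/(4178.3296 + 14·21966.2041) = 307526.8574/311705.187 = 0.9866.

0.9866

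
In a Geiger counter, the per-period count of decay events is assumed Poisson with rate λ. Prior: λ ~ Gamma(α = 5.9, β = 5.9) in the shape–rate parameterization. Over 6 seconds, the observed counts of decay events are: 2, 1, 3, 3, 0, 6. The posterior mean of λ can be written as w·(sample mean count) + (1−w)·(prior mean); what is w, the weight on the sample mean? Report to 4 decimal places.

With a Gamma(shape α, rate β) prior, the Poisson likelihood is conjugate: the posterior is Gamma(α + ΣXᵢ, β + n).
Posterior mean = (α₀+S)/(β₀+n) = [n/(β₀+n)]·(S/n) + [β₀/(β₀+n)]·(α₀/β₀), so only n and β₀ enter the weight.
Weight on data w = n/(β₀+n) = 6/(5.9+6) = 6/11.9 = 0.5042.

0.5042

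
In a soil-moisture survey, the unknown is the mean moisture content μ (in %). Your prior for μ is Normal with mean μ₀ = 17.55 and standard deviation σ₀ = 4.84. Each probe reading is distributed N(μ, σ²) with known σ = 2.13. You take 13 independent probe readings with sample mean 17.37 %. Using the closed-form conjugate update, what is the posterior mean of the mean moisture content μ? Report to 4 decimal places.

For Normal data with known variance σ², a Normal(μ₀, σ₀²) prior on μ is conjugate. Posterior precision = 1/σ₀² + n/σ²; posterior mean is the precision-weighted average of μ₀ and x̄.
n·x̄ = 13·17.37 = 225.81.
σ₀² = 4.84² = 23.4256, σ² = 2.13² = 4.5369; σ² + n·σ₀² = 4.5369 + 13·23.4256 = 309.0697.
Posterior mean = (μ₀/σ₀² + n·x̄/σ²)/(1/σ₀² + n/σ²) = (σ²·μ₀ + σ₀²·n·x̄)/(σ² + n·σ₀²) = (4.5369·17.55 + 23.4256·225.81)/309.0697 = 5369.357331/309.0697 = 17.3726.

17.3726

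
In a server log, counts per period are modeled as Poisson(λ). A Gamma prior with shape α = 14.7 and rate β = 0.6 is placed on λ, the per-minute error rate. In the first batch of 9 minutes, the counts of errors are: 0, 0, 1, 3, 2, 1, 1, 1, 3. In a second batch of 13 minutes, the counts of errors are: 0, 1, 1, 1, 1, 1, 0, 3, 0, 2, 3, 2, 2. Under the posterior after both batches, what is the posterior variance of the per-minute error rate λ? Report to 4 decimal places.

With a Gamma(shape α, rate β) prior, the Poisson likelihood is conjugate: the posterior is Gamma(α + ΣXᵢ, β + n).
Batch 1: sum of counts S = 12 over n = 9 minutes.
After batch 1: Gamma(α+S, β+n) = Gamma(14.7+12, 0.6+9) = Gamma(26.7, 9.6).
Batch 2: sum of counts S = 17 over n = 13 minutes.
After batch 2: Gamma(α+S, β+n) = Gamma(26.7+17, 9.6+13) = Gamma(43.7, 22.6).
Var = α/β² = 43.7/22.6² = 0.0856.

0.0856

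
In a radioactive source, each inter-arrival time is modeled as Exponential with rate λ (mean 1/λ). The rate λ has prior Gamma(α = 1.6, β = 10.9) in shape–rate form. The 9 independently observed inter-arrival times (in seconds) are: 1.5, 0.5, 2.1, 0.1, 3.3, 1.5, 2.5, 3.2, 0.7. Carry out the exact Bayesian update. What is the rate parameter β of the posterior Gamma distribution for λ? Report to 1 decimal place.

26.3

With a Gamma(shape α, rate β) prior on the exponential rate λ, the posterior after n observations with total T = Σxᵢ is Gamma(α+n, β+T).
Sum of observations T = 15.4 seconds; n = 9.
Posterior: Gamma(1.6+9, 10.9+15.4) = Gamma(10.6, 26.3).
Posterior β = 26.3.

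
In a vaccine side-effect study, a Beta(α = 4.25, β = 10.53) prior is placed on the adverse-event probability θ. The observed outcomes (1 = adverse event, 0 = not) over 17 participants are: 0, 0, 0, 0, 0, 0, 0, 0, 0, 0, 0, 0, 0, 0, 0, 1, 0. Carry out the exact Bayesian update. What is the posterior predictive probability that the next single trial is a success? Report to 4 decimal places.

The Beta prior is conjugate to a Binomial/Bernoulli likelihood; the update adds successes to α and failures to β.
Posterior: Beta(α+k, β+n−k) = Beta(4.25+1, 10.53+16) = Beta(5.25, 26.53).
For a single future Bernoulli trial, P(success | data) = α/(α+β) = 0.1652.

0.1652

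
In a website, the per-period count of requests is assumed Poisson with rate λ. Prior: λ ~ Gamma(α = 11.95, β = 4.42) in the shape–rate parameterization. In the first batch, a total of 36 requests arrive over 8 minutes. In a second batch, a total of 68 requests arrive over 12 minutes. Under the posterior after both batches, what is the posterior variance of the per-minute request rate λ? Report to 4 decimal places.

With a Gamma(shape α, rate β) prior, the Poisson likelihood is conjugate: the posterior is Gamma(α + ΣXᵢ, β + n).
After batch 1: Gamma(α+S, β+n) = Gamma(11.95+36, 4.42+8) = Gamma(47.95, 12.42).
After batch 2: Gamma(α+S, β+n) = Gamma(47.95+68, 12.42+12) = Gamma(115.95, 24.42).
Var = α/β² = 115.95/24.42² = 0.1944.

0.1944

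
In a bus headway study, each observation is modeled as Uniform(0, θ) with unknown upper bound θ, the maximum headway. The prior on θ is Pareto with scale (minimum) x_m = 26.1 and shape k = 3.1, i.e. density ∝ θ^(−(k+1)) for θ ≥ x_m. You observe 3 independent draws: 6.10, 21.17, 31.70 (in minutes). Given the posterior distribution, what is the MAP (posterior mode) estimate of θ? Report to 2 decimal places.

A Pareto(scale x_m, shape k) prior on the upper bound θ of Uniform(0, θ) is conjugate: posterior is Pareto(max(x_m, max xᵢ), k + n).
Sample maximum = 31.70; prior scale x_m = 26.1 → posterior scale = max = 31.70.
Posterior shape = 3.1 + 3 = 6.1.
The Pareto density is decreasing on [x_m, ∞), so the mode is x_m = 31.70.

31.70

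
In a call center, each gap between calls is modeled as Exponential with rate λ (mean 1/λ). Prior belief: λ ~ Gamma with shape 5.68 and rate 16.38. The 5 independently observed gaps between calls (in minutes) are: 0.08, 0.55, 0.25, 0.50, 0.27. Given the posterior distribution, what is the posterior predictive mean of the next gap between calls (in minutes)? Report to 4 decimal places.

1.8626

With a Gamma(shape α, rate β) prior on the exponential rate λ, the posterior after n observations with total T = Σxᵢ is Gamma(α+n, β+T).
Sum of observations T = 1.65 minutes; n = 5.
Posterior: Gamma(5.68+5, 16.38+1.65) = Gamma(10.68, 18.03).
The predictive distribution for the next observation is Lomax; its mean is β/(α−1) = 18.03/9.68 = 1.8626.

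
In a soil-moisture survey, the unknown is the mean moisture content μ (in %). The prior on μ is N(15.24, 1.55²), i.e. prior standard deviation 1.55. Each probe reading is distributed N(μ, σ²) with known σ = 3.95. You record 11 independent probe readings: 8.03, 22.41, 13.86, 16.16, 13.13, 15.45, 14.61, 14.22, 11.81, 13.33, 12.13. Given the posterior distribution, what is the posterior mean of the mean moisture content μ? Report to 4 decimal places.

14.5255

For Normal data with known variance σ², a Normal(μ₀, σ₀²) prior on μ is conjugate. Posterior precision = 1/σ₀² + n/σ²; posterior mean is the precision-weighted average of μ₀ and x̄.
Σxᵢ = 8.03 + 22.41 + 13.86 + 16.16 + 13.13 + 15.45 + 14.61 + 14.22 + 11.81 + 13.33 + 12.13 = 155.14, so n·x̄ = 155.14.
σ₀² = 1.55² = 2.4025, σ² = 3.95² = 15.6025; σ² + n·σ₀² = 15.6025 + 11·2.4025 = 42.03.
Posterior mean = (μ₀/σ₀² + n·x̄/σ²)/(1/σ₀² + n/σ²) = (σ²·μ₀ + σ₀²·n·x̄)/(σ² + n·σ₀²) = (15.6025·15.24 + 2.4025·155.14)/42.03 = 610.50595/42.03 = 14.5255.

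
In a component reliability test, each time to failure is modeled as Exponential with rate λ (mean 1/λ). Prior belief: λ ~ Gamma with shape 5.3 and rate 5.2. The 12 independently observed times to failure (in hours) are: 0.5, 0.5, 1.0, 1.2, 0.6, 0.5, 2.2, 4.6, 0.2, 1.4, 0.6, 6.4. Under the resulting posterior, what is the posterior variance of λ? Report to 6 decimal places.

0.027903

With a Gamma(shape α, rate β) prior on the exponential rate λ, the posterior after n observations with total T = Σxᵢ is Gamma(α+n, β+T).
Sum of observations T = 19.7 hours; n = 12.
Posterior: Gamma(5.3+12, 5.2+19.7) = Gamma(17.3, 24.9).
Var = α/β² = 0.027903.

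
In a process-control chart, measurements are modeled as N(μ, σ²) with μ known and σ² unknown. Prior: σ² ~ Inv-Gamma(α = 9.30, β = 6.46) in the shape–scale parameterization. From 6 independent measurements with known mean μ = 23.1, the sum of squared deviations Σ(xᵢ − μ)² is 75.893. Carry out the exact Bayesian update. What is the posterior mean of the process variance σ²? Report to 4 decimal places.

3.9298

With known mean μ and an Inverse-Gamma(α, β) prior on σ², the Normal likelihood is conjugate: posterior is Inv-Gamma(α + n/2, β + Σ(xᵢ−μ)²/2).
Posterior: Inv-Gamma(9.30 + 6/2, 6.46 + 75.893/2) = Inv-Gamma(12.30, 44.4065).
E[σ²|data] = β/(α−1) = 44.4065/11.30 = 3.9298.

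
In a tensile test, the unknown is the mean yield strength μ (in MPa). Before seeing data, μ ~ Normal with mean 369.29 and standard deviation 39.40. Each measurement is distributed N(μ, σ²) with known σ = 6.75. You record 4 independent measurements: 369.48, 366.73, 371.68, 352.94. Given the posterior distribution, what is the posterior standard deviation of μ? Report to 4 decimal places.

For Normal data with known variance σ², a Normal(μ₀, σ₀²) prior on μ is conjugate. Posterior precision = 1/σ₀² + n/σ²; posterior mean is the precision-weighted average of μ₀ and x̄.
σ₀² = 39.40² = 1552.36, σ² = 6.75² = 45.5625; σ² + n·σ₀² = 45.5625 + 4·1552.36 = 6255.0025.
Posterior precision = 1/σ₀² + n/σ² = 1/1552.36 + 4/45.5625 = (σ² + n·σ₀²)/(σ₀²σ²) = 6255.0025/(1552.36·45.5625); posterior variance σₙ² = σ₀²σ²/(σ² + n·σ₀²) = 1552.36·45.5625/6255.0025 = 11.307654.
Posterior SD = √σₙ² = √(1552.36·45.5625/6255.0025) = 3.3627.

3.3627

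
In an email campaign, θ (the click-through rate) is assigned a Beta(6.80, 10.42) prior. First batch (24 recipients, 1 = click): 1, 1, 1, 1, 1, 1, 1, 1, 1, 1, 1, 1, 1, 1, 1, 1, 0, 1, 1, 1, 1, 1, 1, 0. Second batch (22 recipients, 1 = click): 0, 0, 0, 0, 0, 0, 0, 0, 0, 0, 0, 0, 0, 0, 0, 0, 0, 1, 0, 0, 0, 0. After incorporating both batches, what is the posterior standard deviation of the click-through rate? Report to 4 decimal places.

0.0623

The Beta prior is conjugate to a Binomial/Bernoulli likelihood; the update adds successes to α and failures to β.
After batch 1: Beta(6.80+22, 10.42+2) = Beta(28.80, 12.42).
After batch 2: Beta(28.80+1, 12.42+21) = Beta(29.80, 33.42).
Var = αβ/((α+β)²(α+β+1)) = 29.80·33.42/(63.22²·64.22) = 0.00388010; SD = √0.00388010 = 0.0623.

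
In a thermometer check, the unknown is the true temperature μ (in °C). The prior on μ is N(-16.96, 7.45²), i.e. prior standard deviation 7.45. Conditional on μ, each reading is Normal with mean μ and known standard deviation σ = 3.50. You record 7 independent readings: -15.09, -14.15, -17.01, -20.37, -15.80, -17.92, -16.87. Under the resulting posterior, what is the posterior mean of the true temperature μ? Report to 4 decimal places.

-16.7509

For Normal data with known variance σ², a Normal(μ₀, σ₀²) prior on μ is conjugate. Posterior precision = 1/σ₀² + n/σ²; posterior mean is the precision-weighted average of μ₀ and x̄.
Σxᵢ = (-15.09) + (-14.15) + (-17.01) + (-20.37) + (-15.80) + (-17.92) + (-16.87) = -117.21, so n·x̄ = -117.21.
σ₀² = 7.45² = 55.5025, σ² = 3.50² = 12.25; σ² + n·σ₀² = 12.25 + 7·55.5025 = 400.7675.
Posterior mean = (μ₀/σ₀² + n·x̄/σ²)/(1/σ₀² + n/σ²) = (σ²·μ₀ + σ₀²·n·x̄)/(σ² + n·σ₀²) = (12.25·(-16.96) + 55.5025·(-117.21))/400.7675 = -6713.208025/400.7675 = -16.7509.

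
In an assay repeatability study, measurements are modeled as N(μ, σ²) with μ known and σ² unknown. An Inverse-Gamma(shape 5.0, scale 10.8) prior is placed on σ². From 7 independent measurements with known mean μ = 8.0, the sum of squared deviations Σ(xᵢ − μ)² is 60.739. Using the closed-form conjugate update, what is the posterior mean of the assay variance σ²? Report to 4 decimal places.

With known mean μ and an Inverse-Gamma(α, β) prior on σ², the Normal likelihood is conjugate: posterior is Inv-Gamma(α + n/2, β + Σ(xᵢ−μ)²/2).
Posterior: Inv-Gamma(5.0 + 7/2, 10.8 + 60.739/2) = Inv-Gamma(8.50, 41.1695).
E[σ²|data] = β/(α−1) = 41.1695/7.50 = 5.4893.

5.4893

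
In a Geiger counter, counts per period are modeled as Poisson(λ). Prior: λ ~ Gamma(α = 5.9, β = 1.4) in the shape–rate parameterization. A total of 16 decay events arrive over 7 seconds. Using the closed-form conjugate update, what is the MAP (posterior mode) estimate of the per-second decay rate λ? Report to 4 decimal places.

2.4881

With a Gamma(shape α, rate β) prior, the Poisson likelihood is conjugate: the posterior is Gamma(α + ΣXᵢ, β + n).
Posterior: Gamma(α+S, β+n) = Gamma(5.9+16, 1.4+7) = Gamma(21.9, 8.4).
Mode of Gamma(α,β) for α≥1 is (α−1)/β = 20.9/8.4 = 2.4881.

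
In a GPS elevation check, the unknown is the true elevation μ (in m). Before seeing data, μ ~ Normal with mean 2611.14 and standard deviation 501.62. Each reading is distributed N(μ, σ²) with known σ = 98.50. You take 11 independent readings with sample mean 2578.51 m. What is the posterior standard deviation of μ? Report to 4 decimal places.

For Normal data with known variance σ², a Normal(μ₀, σ₀²) prior on μ is conjugate. Posterior precision = 1/σ₀² + n/σ²; posterior mean is the precision-weighted average of μ₀ and x̄.
σ₀² = 501.62² = 251622.6244, σ² = 98.50² = 9702.25; σ² + n·σ₀² = 9702.25 + 11·251622.6244 = 2777551.1184.
Posterior precision = 1/σ₀² + n/σ² = 1/251622.6244 + 11/9702.25 = (σ² + n·σ₀²)/(σ₀²σ²) = 2777551.1184/(251622.6244·9702.25); posterior variance σₙ² = σ₀²σ²/(σ² + n·σ₀²) = 251622.6244·9702.25/2777551.1184 = 878.941738.
Posterior SD = √σₙ² = √(251622.6244·9702.25/2777551.1184) = 29.6470.

29.6470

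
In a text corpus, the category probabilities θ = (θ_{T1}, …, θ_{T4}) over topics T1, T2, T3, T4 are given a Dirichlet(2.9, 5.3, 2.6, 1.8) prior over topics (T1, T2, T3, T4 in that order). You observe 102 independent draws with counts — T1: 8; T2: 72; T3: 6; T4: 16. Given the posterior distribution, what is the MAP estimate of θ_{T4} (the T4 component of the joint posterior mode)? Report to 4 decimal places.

0.1519

The Dirichlet prior is conjugate to the Multinomial likelihood: each posterior αⱼ = prior αⱼ + observed count nⱼ.
Posterior concentration: (10.9, 77.3, 8.6, 17.8), total = 114.6.
Joint mode component: (α_{T4}−1)/(Σα−K) = 16.8/110.6 = 0.1519.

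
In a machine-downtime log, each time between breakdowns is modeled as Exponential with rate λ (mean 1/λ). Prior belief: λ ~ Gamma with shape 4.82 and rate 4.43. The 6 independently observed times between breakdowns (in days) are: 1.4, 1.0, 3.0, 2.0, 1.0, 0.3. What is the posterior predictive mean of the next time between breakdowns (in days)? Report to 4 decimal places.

1.3371

With a Gamma(shape α, rate β) prior on the exponential rate λ, the posterior after n observations with total T = Σxᵢ is Gamma(α+n, β+T).
Sum of observations T = 8.7 days; n = 6.
Posterior: Gamma(4.82+6, 4.43+8.7) = Gamma(10.82, 13.13).
The predictive distribution for the next observation is Lomax; its mean is β/(α−1) = 13.13/9.82 = 1.3371.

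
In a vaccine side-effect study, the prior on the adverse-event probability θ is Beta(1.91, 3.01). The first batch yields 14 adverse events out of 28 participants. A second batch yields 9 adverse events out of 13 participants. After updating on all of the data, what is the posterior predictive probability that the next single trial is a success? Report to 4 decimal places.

The Beta prior is conjugate to a Binomial/Bernoulli likelihood; the update adds successes to α and failures to β.
After batch 1: Beta(1.91+14, 3.01+14) = Beta(15.91, 17.01).
After batch 2: Beta(15.91+9, 17.01+4) = Beta(24.91, 21.01).
For a single future Bernoulli trial, P(success | data) = α/(α+β) = 0.5425.

0.5425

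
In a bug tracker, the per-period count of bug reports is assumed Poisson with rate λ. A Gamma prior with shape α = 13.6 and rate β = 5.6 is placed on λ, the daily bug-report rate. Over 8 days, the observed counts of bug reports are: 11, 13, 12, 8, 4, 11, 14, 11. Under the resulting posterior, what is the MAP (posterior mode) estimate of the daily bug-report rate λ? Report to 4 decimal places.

With a Gamma(shape α, rate β) prior, the Poisson likelihood is conjugate: the posterior is Gamma(α + ΣXᵢ, β + n).
Sum of counts S = 84 over n = 8 days.
Posterior: Gamma(α+S, β+n) = Gamma(13.6+84, 5.6+8) = Gamma(97.6, 13.6).
Mode of Gamma(α,β) for α≥1 is (α−1)/β = 96.6/13.6 = 7.1029.

7.1029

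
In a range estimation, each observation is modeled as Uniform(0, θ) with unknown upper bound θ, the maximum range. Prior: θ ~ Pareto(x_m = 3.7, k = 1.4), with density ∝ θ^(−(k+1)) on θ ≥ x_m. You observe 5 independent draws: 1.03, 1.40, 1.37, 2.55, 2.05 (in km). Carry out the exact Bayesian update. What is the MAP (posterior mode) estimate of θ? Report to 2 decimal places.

A Pareto(scale x_m, shape k) prior on the upper bound θ of Uniform(0, θ) is conjugate: posterior is Pareto(max(x_m, max xᵢ), k + n).
Sample maximum = 2.55; prior scale x_m = 3.7 → posterior scale = max = 3.70.
Posterior shape = 1.4 + 5 = 6.4.
The Pareto density is decreasing on [x_m, ∞), so the mode is x_m = 3.70.

3.70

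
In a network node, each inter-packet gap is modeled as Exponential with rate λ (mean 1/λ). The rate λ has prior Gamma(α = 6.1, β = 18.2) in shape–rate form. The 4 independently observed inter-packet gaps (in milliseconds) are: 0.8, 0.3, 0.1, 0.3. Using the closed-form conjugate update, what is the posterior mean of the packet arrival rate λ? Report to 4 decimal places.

0.5127

With a Gamma(shape α, rate β) prior on the exponential rate λ, the posterior after n observations with total T = Σxᵢ is Gamma(α+n, β+T).
Sum of observations T = 1.5 milliseconds; n = 4.
Posterior: Gamma(6.1+4, 18.2+1.5) = Gamma(10.1, 19.7).
Posterior mean of λ = α/β = 10.1/19.7 = 0.5127.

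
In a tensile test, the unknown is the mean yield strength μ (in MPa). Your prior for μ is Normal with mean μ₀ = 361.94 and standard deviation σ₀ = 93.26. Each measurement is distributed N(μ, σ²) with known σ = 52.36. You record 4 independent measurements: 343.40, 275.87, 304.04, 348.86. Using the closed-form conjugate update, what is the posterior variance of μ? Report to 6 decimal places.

For Normal data with known variance σ², a Normal(μ₀, σ₀²) prior on μ is conjugate. Posterior precision = 1/σ₀² + n/σ²; posterior mean is the precision-weighted average of μ₀ and x̄.
σ₀² = 93.26² = 8697.4276, σ² = 52.36² = 2741.5696; σ² + n·σ₀² = 2741.5696 + 4·8697.4276 = 37531.28.
Posterior precision = 1/σ₀² + n/σ² = 1/8697.4276 + 4/2741.5696 = (σ² + n·σ₀²)/(σ₀²σ²) = 37531.28/(8697.4276·2741.5696); posterior variance σₙ² = σ₀²σ²/(σ² + n·σ₀²) = 8697.4276·2741.5696/37531.28 = 635.326136.

635.326136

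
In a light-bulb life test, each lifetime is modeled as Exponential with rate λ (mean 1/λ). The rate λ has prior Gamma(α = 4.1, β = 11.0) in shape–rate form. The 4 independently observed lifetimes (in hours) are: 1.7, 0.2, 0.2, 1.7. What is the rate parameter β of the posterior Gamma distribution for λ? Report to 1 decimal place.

With a Gamma(shape α, rate β) prior on the exponential rate λ, the posterior after n observations with total T = Σxᵢ is Gamma(α+n, β+T).
Sum of observations T = 3.8 hours; n = 4.
Posterior: Gamma(4.1+4, 11.0+3.8) = Gamma(8.1, 14.8).
Posterior β = 14.8.

14.8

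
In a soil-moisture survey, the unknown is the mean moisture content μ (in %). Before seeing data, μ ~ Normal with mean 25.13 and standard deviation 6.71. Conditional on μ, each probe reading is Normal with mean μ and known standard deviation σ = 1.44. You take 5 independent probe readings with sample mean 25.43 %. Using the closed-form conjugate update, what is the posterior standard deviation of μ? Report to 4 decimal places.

0.6410

For Normal data with known variance σ², a Normal(μ₀, σ₀²) prior on μ is conjugate. Posterior precision = 1/σ₀² + n/σ²; posterior mean is the precision-weighted average of μ₀ and x̄.
σ₀² = 6.71² = 45.0241, σ² = 1.44² = 2.0736; σ² + n·σ₀² = 2.0736 + 5·45.0241 = 227.1941.
Posterior precision = 1/σ₀² + n/σ² = 1/45.0241 + 5/2.0736 = (σ² + n·σ₀²)/(σ₀²σ²) = 227.1941/(45.0241·2.0736); posterior variance σₙ² = σ₀²σ²/(σ² + n·σ₀²) = 45.0241·2.0736/227.1941 = 0.410935.
Posterior SD = √σₙ² = √(45.0241·2.0736/227.1941) = 0.6410.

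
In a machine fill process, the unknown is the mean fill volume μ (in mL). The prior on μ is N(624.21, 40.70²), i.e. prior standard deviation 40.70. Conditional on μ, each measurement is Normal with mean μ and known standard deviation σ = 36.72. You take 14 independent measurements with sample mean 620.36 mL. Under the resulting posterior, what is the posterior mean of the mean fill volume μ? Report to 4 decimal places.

620.5715

For Normal data with known variance σ², a Normal(μ₀, σ₀²) prior on μ is conjugate. Posterior precision = 1/σ₀² + n/σ²; posterior mean is the precision-weighted average of μ₀ and x̄.
n·x̄ = 14·620.36 = 8685.04.
σ₀² = 40.70² = 1656.49, σ² = 36.72² = 1348.3584; σ² + n·σ₀² = 1348.3584 + 14·1656.49 = 24539.2184.
Posterior mean = (μ₀/σ₀² + n·x̄/σ²)/(1/σ₀² + n/σ²) = (σ²·μ₀ + σ₀²·n·x̄)/(σ² + n·σ₀²) = (1348.3584·624.21 + 1656.49·8685.04)/24539.2184 = 15228340.706464/24539.2184 = 620.5715.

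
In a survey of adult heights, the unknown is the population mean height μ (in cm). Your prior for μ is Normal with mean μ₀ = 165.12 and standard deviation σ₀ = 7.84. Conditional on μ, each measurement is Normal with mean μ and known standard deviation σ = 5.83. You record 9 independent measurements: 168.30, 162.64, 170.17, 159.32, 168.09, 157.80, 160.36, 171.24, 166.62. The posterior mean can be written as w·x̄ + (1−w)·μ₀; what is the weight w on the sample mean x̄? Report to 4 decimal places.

0.9421

For Normal data with known variance σ², a Normal(μ₀, σ₀²) prior on μ is conjugate. Posterior precision = 1/σ₀² + n/σ²; posterior mean is the precision-weighted average of μ₀ and x̄.
σ₀² = 7.84² = 61.4656, σ² = 5.83² = 33.9889. Prior precision 1/σ₀² = 1/61.4656; data precision n/σ² = 9/33.9889.
w = (n/σ²)/(1/σ₀² + n/σ²) = n·σ₀²/(σ² + n·σ₀²) = 9·61.4656/(33.9889 + 9·61.4656) = 553.1904/587.1793 = 0.9421.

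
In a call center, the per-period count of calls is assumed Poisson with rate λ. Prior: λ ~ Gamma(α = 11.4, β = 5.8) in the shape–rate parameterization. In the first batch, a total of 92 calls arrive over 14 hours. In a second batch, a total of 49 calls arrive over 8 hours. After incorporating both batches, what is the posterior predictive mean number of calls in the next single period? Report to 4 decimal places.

5.4820

With a Gamma(shape α, rate β) prior, the Poisson likelihood is conjugate: the posterior is Gamma(α + ΣXᵢ, β + n).
After batch 1: Gamma(α+S, β+n) = Gamma(11.4+92, 5.8+14) = Gamma(103.4, 19.8).
After batch 2: Gamma(α+S, β+n) = Gamma(103.4+49, 19.8+8) = Gamma(152.4, 27.8).
The predictive distribution for one future period is NegBinom with mean α/β = 5.4820.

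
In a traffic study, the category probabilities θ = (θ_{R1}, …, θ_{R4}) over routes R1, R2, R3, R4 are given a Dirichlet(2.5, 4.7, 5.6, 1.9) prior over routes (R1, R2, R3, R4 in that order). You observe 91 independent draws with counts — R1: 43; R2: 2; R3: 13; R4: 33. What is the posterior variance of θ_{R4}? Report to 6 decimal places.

The Dirichlet prior is conjugate to the Multinomial likelihood: each posterior αⱼ = prior αⱼ + observed count nⱼ.
Posterior concentration: (45.5, 6.7, 18.6, 34.9), total = 105.7.
Var[θ_j] = α_j(Σα−α_j)/((Σα)²(Σα+1)) = 34.9·70.8/(105.7²·106.7) = 0.002073.

0.002073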